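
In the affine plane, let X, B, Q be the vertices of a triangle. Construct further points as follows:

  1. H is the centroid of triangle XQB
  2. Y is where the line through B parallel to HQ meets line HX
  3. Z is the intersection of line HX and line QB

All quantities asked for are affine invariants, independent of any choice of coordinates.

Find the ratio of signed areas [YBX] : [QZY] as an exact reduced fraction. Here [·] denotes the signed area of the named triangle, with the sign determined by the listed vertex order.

Set X = (0, 0), B = (1, 0), Q = (0, 1); any affine frame gives the same invariant.
1. H is the centroid of triangle XQB ⇒ H = (1/3, 1/3)
2. Y is where the line through B parallel to HQ meets line HX ⇒ Y = (2/3, 2/3)
3. Z is the intersection of line HX and line QB ⇒ Z = (1/2, 1/2)
2·[YBX] = -2/3, 2·[QZY] = 1/6
[YBX]:[QZY] = -2/3:1/6 = -4

[YBX]:[QZY] = -4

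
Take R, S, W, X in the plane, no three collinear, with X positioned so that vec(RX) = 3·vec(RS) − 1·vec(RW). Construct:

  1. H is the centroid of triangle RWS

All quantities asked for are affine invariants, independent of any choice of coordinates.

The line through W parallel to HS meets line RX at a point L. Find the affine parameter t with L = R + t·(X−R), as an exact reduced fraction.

Assign R = (0, 0), S = (1, 0), W = (0, 1), X = (3, -1) — the answer is frame-independent, so this choice is without loss of generality.
1. H is the centroid of triangle RWS ⇒ H = (1/3, 1/3)
through W parallel to HS: direction (2/3, -1/3); meets RX at L = (6, -2)
L = R + t·(X−R) with t = 2

t = 2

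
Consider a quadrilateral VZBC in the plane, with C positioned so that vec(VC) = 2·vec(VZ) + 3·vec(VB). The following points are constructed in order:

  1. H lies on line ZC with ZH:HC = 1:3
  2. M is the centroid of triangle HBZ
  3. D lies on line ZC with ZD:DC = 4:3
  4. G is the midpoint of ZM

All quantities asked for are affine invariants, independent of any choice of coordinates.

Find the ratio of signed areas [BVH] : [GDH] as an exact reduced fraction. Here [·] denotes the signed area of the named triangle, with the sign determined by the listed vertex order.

[BVH]:[GDH] = -35/6

Choose coordinates V = (0, 0), Z = (1, 0), B = (0, 1), C = (2, 3).
1. H lies on line ZC with ZH:HC = 1:3 ⇒ H = (5/4, 3/4)
2. M is the centroid of triangle HBZ ⇒ M = (3/4, 7/12)
3. D lies on line ZC with ZD:DC = 4:3 ⇒ D = (11/7, 12/7)
4. G is the midpoint of ZM ⇒ G = (7/8, 7/24)
2·[BVH] = 5/4, 2·[GDH] = -3/14
[BVH]:[GDH] = 5/4:-3/14 = -35/6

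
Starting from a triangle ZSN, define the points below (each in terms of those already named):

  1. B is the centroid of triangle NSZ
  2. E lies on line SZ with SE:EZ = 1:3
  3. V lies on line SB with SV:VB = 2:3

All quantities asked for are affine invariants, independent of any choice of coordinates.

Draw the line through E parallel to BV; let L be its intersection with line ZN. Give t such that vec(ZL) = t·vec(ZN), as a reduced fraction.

t = 3/8

Work in coordinates with Z = (0, 0), S = (1, 0), N = (0, 1).
1. B is the centroid of triangle NSZ ⇒ B = (1/3, 1/3)
2. E lies on line SZ with SE:EZ = 1:3 ⇒ E = (3/4, 0)
3. V lies on line SB with SV:VB = 2:3 ⇒ V = (11/15, 2/15)
through E parallel to BV: direction (2/5, -1/5); meets ZN at L = (0, 3/8)
L = Z + t·(N−Z) with t = 3/8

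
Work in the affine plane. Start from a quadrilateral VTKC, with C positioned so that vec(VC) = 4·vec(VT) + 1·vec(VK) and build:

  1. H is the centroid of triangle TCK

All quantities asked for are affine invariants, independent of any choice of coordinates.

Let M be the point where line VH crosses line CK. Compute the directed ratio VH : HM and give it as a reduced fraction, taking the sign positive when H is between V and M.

Assign V = (0, 0), T = (1, 0), K = (0, 1), C = (4, 1) — the answer is frame-independent, so this choice is without loss of generality.
1. H is the centroid of triangle TCK ⇒ H = (5/3, 2/3)
line VH meets CK at M = (5/2, 1)
H = V + t·(M−V) with t = 2/3, so VH:HM = 2/3:1/3

VH:HM = 2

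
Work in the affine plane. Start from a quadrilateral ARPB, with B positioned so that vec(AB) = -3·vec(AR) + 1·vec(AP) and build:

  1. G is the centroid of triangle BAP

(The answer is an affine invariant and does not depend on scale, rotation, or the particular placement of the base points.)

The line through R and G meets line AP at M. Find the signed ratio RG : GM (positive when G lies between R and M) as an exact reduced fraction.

Assign A = (0, 0), R = (1, 0), P = (0, 1), B = (-3, 1) — the answer is frame-independent, so this choice is without loss of generality.
1. G is the centroid of triangle BAP ⇒ G = (-1, 2/3)
line RG meets AP at M = (0, 1/3)
G = R + t·(M−R) with t = 2, so RG:GM = 2:-1

RG:GM = -2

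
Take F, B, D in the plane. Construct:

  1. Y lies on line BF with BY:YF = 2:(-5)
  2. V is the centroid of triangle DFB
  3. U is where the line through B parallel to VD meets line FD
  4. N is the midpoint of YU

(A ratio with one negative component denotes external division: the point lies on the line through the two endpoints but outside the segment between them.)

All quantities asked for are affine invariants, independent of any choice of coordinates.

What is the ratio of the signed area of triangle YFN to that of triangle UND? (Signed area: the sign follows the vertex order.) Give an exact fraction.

Work in coordinates with F = (0, 0), B = (1, 0), D = (0, 1).
1. Y lies on line BF with BY:YF = 2:(-5) ⇒ Y = (5/3, 0)
2. V is the centroid of triangle DFB ⇒ V = (1/3, 1/3)
3. U is where the line through B parallel to VD meets line FD ⇒ U = (0, 2)
4. N is the midpoint of YU ⇒ N = (5/6, 1)
2·[YFN] = -5/3, 2·[UND] = -5/6
[YFN]:[UND] = -5/3:-5/6 = 2

[YFN]:[UND] = 2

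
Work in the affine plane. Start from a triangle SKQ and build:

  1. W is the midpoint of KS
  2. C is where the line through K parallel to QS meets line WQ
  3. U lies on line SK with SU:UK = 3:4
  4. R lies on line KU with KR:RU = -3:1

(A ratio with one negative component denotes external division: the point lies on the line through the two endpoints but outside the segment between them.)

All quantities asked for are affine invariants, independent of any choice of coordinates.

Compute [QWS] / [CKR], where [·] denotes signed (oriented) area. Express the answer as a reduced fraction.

Choose coordinates S = (0, 0), K = (1, 0), Q = (0, 1).
1. W is the midpoint of KS ⇒ W = (1/2, 0)
2. C is where the line through K parallel to QS meets line WQ ⇒ C = (1, -1)
3. U lies on line SK with SU:UK = 3:4 ⇒ U = (3/7, 0)
4. R lies on line KU with KR:RU = -3:1 ⇒ R = (1/7, 0)
2·[QWS] = -1/2, 2·[CKR] = 6/7
[QWS]:[CKR] = -1/2:6/7 = -7/12

[QWS]:[CKR] = -7/12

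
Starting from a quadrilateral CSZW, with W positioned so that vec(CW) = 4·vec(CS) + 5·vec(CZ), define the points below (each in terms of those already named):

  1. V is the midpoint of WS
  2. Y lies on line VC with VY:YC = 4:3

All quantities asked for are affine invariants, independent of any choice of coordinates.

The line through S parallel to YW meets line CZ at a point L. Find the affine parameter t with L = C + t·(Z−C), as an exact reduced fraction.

Set C = (0, 0), S = (1, 0), Z = (0, 1), W = (4, 5); any affine frame gives the same invariant.
1. V is the midpoint of WS ⇒ V = (5/2, 5/2)
2. Y lies on line VC with VY:YC = 4:3 ⇒ Y = (15/14, 15/14)
through S parallel to YW: direction (41/14, 55/14); meets CZ at L = (0, -55/41)
L = C + t·(Z−C) with t = -55/41

t = -55/41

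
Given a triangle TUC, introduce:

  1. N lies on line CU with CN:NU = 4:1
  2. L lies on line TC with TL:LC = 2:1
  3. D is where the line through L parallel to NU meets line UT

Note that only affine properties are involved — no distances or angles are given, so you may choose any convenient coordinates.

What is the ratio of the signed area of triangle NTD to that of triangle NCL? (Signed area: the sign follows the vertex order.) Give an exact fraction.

Set T = (0, 0), U = (1, 0), C = (0, 1); any affine frame gives the same invariant.
1. N lies on line CU with CN:NU = 4:1 ⇒ N = (4/5, 1/5)
2. L lies on line TC with TL:LC = 2:1 ⇒ L = (0, 2/3)
3. D is where the line through L parallel to NU meets line UT ⇒ D = (2/3, 0)
2·[NTD] = 2/15, 2·[NCL] = 4/15
[NTD]:[NCL] = 2/15:4/15 = 1/2

[NTD]:[NCL] = 1/2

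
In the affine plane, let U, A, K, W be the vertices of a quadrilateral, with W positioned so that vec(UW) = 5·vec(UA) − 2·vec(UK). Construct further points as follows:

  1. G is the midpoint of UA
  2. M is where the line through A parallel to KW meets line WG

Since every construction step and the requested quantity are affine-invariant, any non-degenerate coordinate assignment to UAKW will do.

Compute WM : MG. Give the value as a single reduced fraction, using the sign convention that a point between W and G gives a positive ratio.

WM:MG = 4/3

Assign U = (0, 0), A = (1, 0), K = (0, 1), W = (5, -2) — the answer is frame-independent, so this choice is without loss of generality.
1. G is the midpoint of UA ⇒ G = (1/2, 0)
2. M is where the line through A parallel to KW meets line WG ⇒ M = (17/7, -6/7)
M = W + t·(G−W) with t = 4/7, so WM:MG = t:(1−t) = 4/7:3/7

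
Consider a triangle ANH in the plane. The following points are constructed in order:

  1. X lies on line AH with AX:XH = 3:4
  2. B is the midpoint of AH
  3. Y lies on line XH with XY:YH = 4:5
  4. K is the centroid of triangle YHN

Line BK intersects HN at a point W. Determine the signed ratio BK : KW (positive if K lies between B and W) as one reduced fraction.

BK:KW = 149/40

Set A = (0, 0), N = (1, 0), H = (0, 1); any affine frame gives the same invariant.
1. X lies on line AH with AX:XH = 3:4 ⇒ X = (0, 3/7)
2. B is the midpoint of AH ⇒ B = (0, 1/2)
3. Y lies on line XH with XY:YH = 4:5 ⇒ Y = (0, 43/63)
4. K is the centroid of triangle YHN ⇒ K = (1/3, 106/189)
line BK meets HN at W = (63/149, 86/149)
K = B + t·(W−B) with t = 149/189, so BK:KW = 149/189:40/189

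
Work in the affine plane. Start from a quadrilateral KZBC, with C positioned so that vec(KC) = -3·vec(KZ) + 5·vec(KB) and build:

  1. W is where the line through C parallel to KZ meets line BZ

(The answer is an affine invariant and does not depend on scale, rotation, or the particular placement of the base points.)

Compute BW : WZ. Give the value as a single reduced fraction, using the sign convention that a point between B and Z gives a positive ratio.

Set K = (0, 0), Z = (1, 0), B = (0, 1), C = (-3, 5); any affine frame gives the same invariant.
1. W is where the line through C parallel to KZ meets line BZ ⇒ W = (-4, 5)
W = B + t·(Z−B) with t = -4, so BW:WZ = t:(1−t) = -4:5

BW:WZ = -4/5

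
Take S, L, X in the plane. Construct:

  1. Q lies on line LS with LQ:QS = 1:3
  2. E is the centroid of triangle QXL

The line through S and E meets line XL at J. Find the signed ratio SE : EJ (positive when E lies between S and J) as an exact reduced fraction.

Choose coordinates S = (0, 0), L = (1, 0), X = (0, 1).
1. Q lies on line LS with LQ:QS = 1:3 ⇒ Q = (3/4, 0)
2. E is the centroid of triangle QXL ⇒ E = (7/12, 1/3)
line SE meets XL at J = (7/11, 4/11)
E = S + t·(J−S) with t = 11/12, so SE:EJ = 11/12:1/12

SE:EJ = 11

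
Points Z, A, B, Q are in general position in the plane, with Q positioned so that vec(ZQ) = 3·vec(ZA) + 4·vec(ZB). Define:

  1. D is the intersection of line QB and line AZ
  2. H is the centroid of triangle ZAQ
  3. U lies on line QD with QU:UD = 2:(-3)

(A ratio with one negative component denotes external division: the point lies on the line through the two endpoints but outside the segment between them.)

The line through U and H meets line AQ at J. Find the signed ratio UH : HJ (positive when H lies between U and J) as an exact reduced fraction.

UH:HJ = -13

Assign Z = (0, 0), A = (1, 0), B = (0, 1), Q = (3, 4) — the answer is frame-independent, so this choice is without loss of generality.
1. D is the intersection of line QB and line AZ ⇒ D = (-1, 0)
2. H is the centroid of triangle ZAQ ⇒ H = (4/3, 4/3)
3. U lies on line QD with QU:UD = 2:(-3) ⇒ U = (11, 12)
line UH meets AQ at J = (27/13, 28/13)
H = U + t·(J−U) with t = 13/12, so UH:HJ = 13/12:-1/12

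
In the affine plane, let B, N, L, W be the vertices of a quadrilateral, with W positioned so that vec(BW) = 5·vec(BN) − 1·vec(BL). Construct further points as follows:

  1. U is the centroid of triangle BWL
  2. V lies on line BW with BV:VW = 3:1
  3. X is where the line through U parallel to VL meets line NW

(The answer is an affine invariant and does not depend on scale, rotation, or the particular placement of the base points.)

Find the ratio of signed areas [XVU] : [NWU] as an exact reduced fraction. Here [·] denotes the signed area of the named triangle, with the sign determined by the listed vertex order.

[XVU]:[NWU] = 10/39

Choose coordinates B = (0, 0), N = (1, 0), L = (0, 1), W = (5, -1).
1. U is the centroid of triangle BWL ⇒ U = (5/3, 0)
2. V lies on line BW with BV:VW = 3:1 ⇒ V = (15/4, -3/4)
3. X is where the line through U parallel to VL meets line NW ⇒ X = (95/39, -14/39)
2·[XVU] = 20/117, 2·[NWU] = 2/3
[XVU]:[NWU] = 20/117:2/3 = 10/39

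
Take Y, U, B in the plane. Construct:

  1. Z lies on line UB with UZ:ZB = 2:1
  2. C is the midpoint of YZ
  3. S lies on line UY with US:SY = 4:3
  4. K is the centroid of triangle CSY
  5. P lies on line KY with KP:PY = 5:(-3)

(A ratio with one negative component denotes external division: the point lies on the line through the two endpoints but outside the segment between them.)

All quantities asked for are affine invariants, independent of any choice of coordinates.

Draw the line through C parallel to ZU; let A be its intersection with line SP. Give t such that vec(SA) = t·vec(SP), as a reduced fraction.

t = -2/25

Work in coordinates with Y = (0, 0), U = (1, 0), B = (0, 1).
1. Z lies on line UB with UZ:ZB = 2:1 ⇒ Z = (1/3, 2/3)
2. C is the midpoint of YZ ⇒ C = (1/6, 1/3)
3. S lies on line UY with US:SY = 4:3 ⇒ S = (3/7, 0)
4. K is the centroid of triangle CSY ⇒ K = (25/126, 1/9)
5. P lies on line KY with KP:PY = 5:(-3) ⇒ P = (-25/84, -1/6)
through C parallel to ZU: direction (2/3, -2/3); meets SP at A = (73/150, 1/75)
A = S + t·(P−S) with t = -2/25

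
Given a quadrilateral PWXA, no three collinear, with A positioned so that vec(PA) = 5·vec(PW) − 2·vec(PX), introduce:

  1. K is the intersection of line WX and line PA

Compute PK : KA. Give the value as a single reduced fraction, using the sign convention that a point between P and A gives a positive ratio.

Assign P = (0, 0), W = (1, 0), X = (0, 1), A = (5, -2) — the answer is frame-independent, so this choice is without loss of generality.
1. K is the intersection of line WX and line PA ⇒ K = (5/3, -2/3)
K = P + t·(A−P) with t = 1/3, so PK:KA = t:(1−t) = 1/3:2/3

PK:KA = 1/2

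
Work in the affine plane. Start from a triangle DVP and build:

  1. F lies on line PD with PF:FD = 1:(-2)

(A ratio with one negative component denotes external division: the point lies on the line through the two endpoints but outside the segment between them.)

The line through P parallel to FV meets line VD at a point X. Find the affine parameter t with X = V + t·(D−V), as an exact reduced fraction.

t = 1/2

Work in coordinates with D = (0, 0), V = (1, 0), P = (0, 1).
1. F lies on line PD with PF:FD = 1:(-2) ⇒ F = (0, 2)
through P parallel to FV: direction (1, -2); meets VD at X = (1/2, 0)
X = V + t·(D−V) with t = 1/2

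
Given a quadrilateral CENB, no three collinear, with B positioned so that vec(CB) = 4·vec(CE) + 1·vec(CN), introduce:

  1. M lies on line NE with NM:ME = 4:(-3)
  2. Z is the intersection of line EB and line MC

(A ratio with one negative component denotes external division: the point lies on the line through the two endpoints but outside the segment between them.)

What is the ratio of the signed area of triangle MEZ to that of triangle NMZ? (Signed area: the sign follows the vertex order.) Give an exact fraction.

Assign C = (0, 0), E = (1, 0), N = (0, 1), B = (4, 1) — the answer is frame-independent, so this choice is without loss of generality.
1. M lies on line NE with NM:ME = 4:(-3) ⇒ M = (4, -3)
2. Z is the intersection of line EB and line MC ⇒ Z = (4/13, -3/13)
2·[MEZ] = 36/13, 2·[NMZ] = -48/13
[MEZ]:[NMZ] = 36/13:-48/13 = -3/4

[MEZ]:[NMZ] = -3/4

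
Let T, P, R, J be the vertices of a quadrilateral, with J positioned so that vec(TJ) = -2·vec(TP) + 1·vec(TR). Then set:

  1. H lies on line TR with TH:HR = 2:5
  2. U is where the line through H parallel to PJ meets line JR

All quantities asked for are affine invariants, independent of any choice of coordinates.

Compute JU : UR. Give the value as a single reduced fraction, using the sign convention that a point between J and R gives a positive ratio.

JU:UR = -1/15

Work in coordinates with T = (0, 0), P = (1, 0), R = (0, 1), J = (-2, 1).
1. H lies on line TR with TH:HR = 2:5 ⇒ H = (0, 2/7)
2. U is where the line through H parallel to PJ meets line JR ⇒ U = (-15/7, 1)
U = J + t·(R−J) with t = -1/14, so JU:UR = t:(1−t) = -1/14:15/14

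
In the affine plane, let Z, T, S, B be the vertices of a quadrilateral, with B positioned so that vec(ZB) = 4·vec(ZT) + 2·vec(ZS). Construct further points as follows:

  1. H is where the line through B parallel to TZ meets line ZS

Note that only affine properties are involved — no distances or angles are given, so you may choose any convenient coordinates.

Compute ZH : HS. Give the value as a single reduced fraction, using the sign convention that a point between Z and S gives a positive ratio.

ZH:HS = -2

Set Z = (0, 0), T = (1, 0), S = (0, 1), B = (4, 2); any affine frame gives the same invariant.
1. H is where the line through B parallel to TZ meets line ZS ⇒ H = (0, 2)
H = Z + t·(S−Z) with t = 2, so ZH:HS = t:(1−t) = 2:-1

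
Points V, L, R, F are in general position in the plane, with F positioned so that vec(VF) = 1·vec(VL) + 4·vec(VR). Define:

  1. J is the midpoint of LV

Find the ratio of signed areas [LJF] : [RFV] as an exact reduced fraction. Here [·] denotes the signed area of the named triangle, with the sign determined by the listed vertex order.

[LJF]:[RFV] = 2

Set V = (0, 0), L = (1, 0), R = (0, 1), F = (1, 4); any affine frame gives the same invariant.
1. J is the midpoint of LV ⇒ J = (1/2, 0)
2·[LJF] = -2, 2·[RFV] = -1
[LJF]:[RFV] = -2:-1 = 2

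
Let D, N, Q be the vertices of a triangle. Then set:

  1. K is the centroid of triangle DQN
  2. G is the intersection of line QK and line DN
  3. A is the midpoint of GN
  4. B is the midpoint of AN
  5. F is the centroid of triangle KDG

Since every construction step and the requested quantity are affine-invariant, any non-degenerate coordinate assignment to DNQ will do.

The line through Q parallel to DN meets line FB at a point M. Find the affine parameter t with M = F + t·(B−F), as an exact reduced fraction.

Choose coordinates D = (0, 0), N = (1, 0), Q = (0, 1).
1. K is the centroid of triangle DQN ⇒ K = (1/3, 1/3)
2. G is the intersection of line QK and line DN ⇒ G = (1/2, 0)
3. A is the midpoint of GN ⇒ A = (3/4, 0)
4. B is the midpoint of AN ⇒ B = (7/8, 0)
5. F is the centroid of triangle KDG ⇒ F = (5/18, 1/9)
through Q parallel to DN: direction (1, 0); meets FB at M = (-9/2, 1)
M = F + t·(B−F) with t = -8

t = -8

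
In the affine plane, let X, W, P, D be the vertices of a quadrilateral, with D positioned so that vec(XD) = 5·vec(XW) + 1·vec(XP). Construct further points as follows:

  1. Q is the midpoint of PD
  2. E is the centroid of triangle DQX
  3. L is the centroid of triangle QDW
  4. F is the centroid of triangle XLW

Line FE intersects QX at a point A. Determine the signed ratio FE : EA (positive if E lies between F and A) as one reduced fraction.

Assign X = (0, 0), W = (1, 0), P = (0, 1), D = (5, 1) — the answer is frame-independent, so this choice is without loss of generality.
1. Q is the midpoint of PD ⇒ Q = (5/2, 1)
2. E is the centroid of triangle DQX ⇒ E = (5/2, 2/3)
3. L is the centroid of triangle QDW ⇒ L = (17/6, 2/3)
4. F is the centroid of triangle XLW ⇒ F = (23/18, 2/9)
line FE meets QX at A = (-20/3, -8/3)
E = F + t·(A−F) with t = -2/13, so FE:EA = -2/13:15/13

FE:EA = -2/15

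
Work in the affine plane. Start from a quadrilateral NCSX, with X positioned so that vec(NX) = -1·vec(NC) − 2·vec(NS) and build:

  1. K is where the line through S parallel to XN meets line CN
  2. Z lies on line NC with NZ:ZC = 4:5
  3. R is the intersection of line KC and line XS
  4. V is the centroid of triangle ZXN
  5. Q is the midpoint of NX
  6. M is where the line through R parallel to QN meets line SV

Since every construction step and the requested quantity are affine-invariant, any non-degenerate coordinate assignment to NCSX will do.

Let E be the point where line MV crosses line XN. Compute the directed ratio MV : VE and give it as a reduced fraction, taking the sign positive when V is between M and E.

Set N = (0, 0), C = (1, 0), S = (0, 1), X = (-1, -2); any affine frame gives the same invariant.
1. K is where the line through S parallel to XN meets line CN ⇒ K = (-1/2, 0)
2. Z lies on line NC with NZ:ZC = 4:5 ⇒ Z = (4/9, 0)
3. R is the intersection of line KC and line XS ⇒ R = (-1/3, 0)
4. V is the centroid of triangle ZXN ⇒ V = (-5/27, -2/3)
5. Q is the midpoint of NX ⇒ Q = (-1/2, -1)
6. M is where the line through R parallel to QN meets line SV ⇒ M = (-1/21, 4/7)
line MV meets XN at E = (-1/7, -2/7)
V = M + t·(E−M) with t = 13/9, so MV:VE = 13/9:-4/9

MV:VE = -13/4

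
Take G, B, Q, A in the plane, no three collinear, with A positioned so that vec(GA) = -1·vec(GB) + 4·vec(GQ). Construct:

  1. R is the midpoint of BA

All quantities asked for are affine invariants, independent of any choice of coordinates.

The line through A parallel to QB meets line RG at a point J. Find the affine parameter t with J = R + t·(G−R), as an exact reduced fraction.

Set G = (0, 0), B = (1, 0), Q = (0, 1), A = (-1, 4); any affine frame gives the same invariant.
1. R is the midpoint of BA ⇒ R = (0, 2)
through A parallel to QB: direction (1, -1); meets RG at J = (0, 3)
J = R + t·(G−R) with t = -1/2

t = -1/2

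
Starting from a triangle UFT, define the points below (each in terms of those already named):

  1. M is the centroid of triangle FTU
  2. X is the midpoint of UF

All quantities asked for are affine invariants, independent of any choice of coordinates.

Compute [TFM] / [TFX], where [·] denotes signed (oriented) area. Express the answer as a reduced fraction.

Choose coordinates U = (0, 0), F = (1, 0), T = (0, 1).
1. M is the centroid of triangle FTU ⇒ M = (1/3, 1/3)
2. X is the midpoint of UF ⇒ X = (1/2, 0)
2·[TFM] = -1/3, 2·[TFX] = -1/2
[TFM]:[TFX] = -1/3:-1/2 = 2/3

[TFM]:[TFX] = 2/3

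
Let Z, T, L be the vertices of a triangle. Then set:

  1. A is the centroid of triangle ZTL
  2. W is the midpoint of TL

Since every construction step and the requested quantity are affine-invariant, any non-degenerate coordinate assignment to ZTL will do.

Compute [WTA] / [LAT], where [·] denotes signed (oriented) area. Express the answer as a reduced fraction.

Work in coordinates with Z = (0, 0), T = (1, 0), L = (0, 1).
1. A is the centroid of triangle ZTL ⇒ A = (1/3, 1/3)
2. W is the midpoint of TL ⇒ W = (1/2, 1/2)
2·[WTA] = -1/6, 2·[LAT] = 1/3
[WTA]:[LAT] = -1/6:1/3 = -1/2

[WTA]:[LAT] = -1/2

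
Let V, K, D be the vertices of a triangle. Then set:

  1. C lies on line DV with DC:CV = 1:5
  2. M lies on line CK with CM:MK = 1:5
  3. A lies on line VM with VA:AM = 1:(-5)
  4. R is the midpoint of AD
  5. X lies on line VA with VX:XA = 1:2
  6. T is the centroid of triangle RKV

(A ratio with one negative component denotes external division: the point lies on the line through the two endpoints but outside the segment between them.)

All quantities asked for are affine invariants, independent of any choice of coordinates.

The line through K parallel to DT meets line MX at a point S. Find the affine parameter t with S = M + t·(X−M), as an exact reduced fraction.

Set V = (0, 0), K = (1, 0), D = (0, 1); any affine frame gives the same invariant.
1. C lies on line DV with DC:CV = 1:5 ⇒ C = (0, 5/6)
2. M lies on line CK with CM:MK = 1:5 ⇒ M = (1/6, 25/36)
3. A lies on line VM with VA:AM = 1:(-5) ⇒ A = (-1/24, -25/144)
4. R is the midpoint of AD ⇒ R = (-1/48, 119/288)
5. X lies on line VA with VX:XA = 1:2 ⇒ X = (-1/72, -25/432)
6. T is the centroid of triangle RKV ⇒ T = (47/144, 119/864)
through K parallel to DT: direction (47/144, -745/864); meets MX at S = (149/384, 3725/2304)
S = M + t·(X−M) with t = -255/208

t = -255/208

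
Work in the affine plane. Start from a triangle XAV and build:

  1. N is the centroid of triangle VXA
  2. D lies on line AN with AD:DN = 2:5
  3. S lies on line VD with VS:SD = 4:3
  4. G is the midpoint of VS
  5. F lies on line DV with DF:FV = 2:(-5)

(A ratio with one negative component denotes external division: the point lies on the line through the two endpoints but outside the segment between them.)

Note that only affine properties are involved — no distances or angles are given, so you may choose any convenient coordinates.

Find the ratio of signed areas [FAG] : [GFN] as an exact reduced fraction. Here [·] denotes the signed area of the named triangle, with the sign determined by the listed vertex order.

[FAG]:[GFN] = -2/5

Choose coordinates X = (0, 0), A = (1, 0), V = (0, 1).
1. N is the centroid of triangle VXA ⇒ N = (1/3, 1/3)
2. D lies on line AN with AD:DN = 2:5 ⇒ D = (17/21, 2/21)
3. S lies on line VD with VS:SD = 4:3 ⇒ S = (68/147, 71/147)
4. G is the midpoint of VS ⇒ G = (34/147, 109/147)
5. F lies on line DV with DF:FV = 2:(-5) ⇒ F = (85/63, -32/63)
2·[FAG] = 58/441, 2·[GFN] = -145/441
[FAG]:[GFN] = 58/441:-145/441 = -2/5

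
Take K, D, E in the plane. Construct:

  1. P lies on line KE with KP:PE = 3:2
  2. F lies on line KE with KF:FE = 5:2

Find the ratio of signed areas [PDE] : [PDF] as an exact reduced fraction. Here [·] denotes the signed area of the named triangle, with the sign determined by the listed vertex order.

Set K = (0, 0), D = (1, 0), E = (0, 1); any affine frame gives the same invariant.
1. P lies on line KE with KP:PE = 3:2 ⇒ P = (0, 3/5)
2. F lies on line KE with KF:FE = 5:2 ⇒ F = (0, 5/7)
2·[PDE] = 2/5, 2·[PDF] = 4/35
[PDE]:[PDF] = 2/5:4/35 = 7/2

[PDE]:[PDF] = 7/2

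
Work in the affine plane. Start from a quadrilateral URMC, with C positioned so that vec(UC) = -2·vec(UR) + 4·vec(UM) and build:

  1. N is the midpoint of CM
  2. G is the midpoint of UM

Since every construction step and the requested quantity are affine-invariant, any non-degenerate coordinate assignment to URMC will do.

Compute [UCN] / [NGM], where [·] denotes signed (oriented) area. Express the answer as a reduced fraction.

Assign U = (0, 0), R = (1, 0), M = (0, 1), C = (-2, 4) — the answer is frame-independent, so this choice is without loss of generality.
1. N is the midpoint of CM ⇒ N = (-1, 5/2)
2. G is the midpoint of UM ⇒ G = (0, 1/2)
2·[UCN] = -1, 2·[NGM] = 1/2
[UCN]:[NGM] = -1:1/2 = -2

[UCN]:[NGM] = -2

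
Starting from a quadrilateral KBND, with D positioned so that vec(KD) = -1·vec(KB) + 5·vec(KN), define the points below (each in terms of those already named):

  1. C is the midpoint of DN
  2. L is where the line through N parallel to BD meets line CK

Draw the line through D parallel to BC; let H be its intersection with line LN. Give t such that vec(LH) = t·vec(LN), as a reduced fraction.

t = -13

Assign K = (0, 0), B = (1, 0), N = (0, 1), D = (-1, 5) — the answer is frame-independent, so this choice is without loss of generality.
1. C is the midpoint of DN ⇒ C = (-1/2, 3)
2. L is where the line through N parallel to BD meets line CK ⇒ L = (-2/7, 12/7)
through D parallel to BC: direction (-3/2, 3); meets LN at H = (-4, 11)
H = L + t·(N−L) with t = -13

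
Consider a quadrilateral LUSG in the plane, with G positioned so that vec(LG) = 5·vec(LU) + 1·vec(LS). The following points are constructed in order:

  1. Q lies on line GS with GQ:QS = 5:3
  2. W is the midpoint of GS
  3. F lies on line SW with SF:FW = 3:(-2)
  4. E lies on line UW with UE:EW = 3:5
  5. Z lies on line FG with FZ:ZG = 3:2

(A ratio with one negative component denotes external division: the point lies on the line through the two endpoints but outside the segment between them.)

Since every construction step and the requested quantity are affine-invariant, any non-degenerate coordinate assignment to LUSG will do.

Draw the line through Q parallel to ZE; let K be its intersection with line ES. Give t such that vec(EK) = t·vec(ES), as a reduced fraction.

t = 11/16

Work in coordinates with L = (0, 0), U = (1, 0), S = (0, 1), G = (5, 1).
1. Q lies on line GS with GQ:QS = 5:3 ⇒ Q = (15/8, 1)
2. W is the midpoint of GS ⇒ W = (5/2, 1)
3. F lies on line SW with SF:FW = 3:(-2) ⇒ F = (15/2, 1)
4. E lies on line UW with UE:EW = 3:5 ⇒ E = (25/16, 3/8)
5. Z lies on line FG with FZ:ZG = 3:2 ⇒ Z = (6, 1)
through Q parallel to ZE: direction (-71/16, -5/8); meets ES at K = (125/256, 103/128)
K = E + t·(S−E) with t = 11/16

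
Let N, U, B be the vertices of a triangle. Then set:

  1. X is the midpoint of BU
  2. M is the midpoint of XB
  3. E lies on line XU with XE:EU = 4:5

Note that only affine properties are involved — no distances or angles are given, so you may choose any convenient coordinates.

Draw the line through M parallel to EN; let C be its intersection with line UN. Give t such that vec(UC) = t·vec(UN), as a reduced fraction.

Assign N = (0, 0), U = (1, 0), B = (0, 1) — the answer is frame-independent, so this choice is without loss of generality.
1. X is the midpoint of BU ⇒ X = (1/2, 1/2)
2. M is the midpoint of XB ⇒ M = (1/4, 3/4)
3. E lies on line XU with XE:EU = 4:5 ⇒ E = (13/18, 5/18)
through M parallel to EN: direction (-13/18, -5/18); meets UN at C = (-17/10, 0)
C = U + t·(N−U) with t = 27/10

t = 27/10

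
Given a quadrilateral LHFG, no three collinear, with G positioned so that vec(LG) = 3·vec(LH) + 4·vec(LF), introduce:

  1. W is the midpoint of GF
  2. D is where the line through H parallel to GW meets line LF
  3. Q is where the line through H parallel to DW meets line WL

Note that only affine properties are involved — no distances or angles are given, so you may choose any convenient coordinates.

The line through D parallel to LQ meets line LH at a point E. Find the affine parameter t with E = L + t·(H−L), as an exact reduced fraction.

Set L = (0, 0), H = (1, 0), F = (0, 1), G = (3, 4); any affine frame gives the same invariant.
1. W is the midpoint of GF ⇒ W = (3/2, 5/2)
2. D is where the line through H parallel to GW meets line LF ⇒ D = (0, -1)
3. Q is where the line through H parallel to DW meets line WL ⇒ Q = (7/2, 35/6)
through D parallel to LQ: direction (7/2, 35/6); meets LH at E = (3/5, 0)
E = L + t·(H−L) with t = 3/5

t = 3/5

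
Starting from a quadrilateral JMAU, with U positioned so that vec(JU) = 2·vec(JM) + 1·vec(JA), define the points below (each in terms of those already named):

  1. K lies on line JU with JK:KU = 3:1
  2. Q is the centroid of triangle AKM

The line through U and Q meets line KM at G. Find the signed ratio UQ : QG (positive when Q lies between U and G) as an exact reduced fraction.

UQ:QG = -8/5

Set J = (0, 0), M = (1, 0), A = (0, 1), U = (2, 1); any affine frame gives the same invariant.
1. K lies on line JU with JK:KU = 3:1 ⇒ K = (3/2, 3/4)
2. Q is the centroid of triangle AKM ⇒ Q = (5/6, 7/12)
line UQ meets KM at G = (25/16, 27/32)
Q = U + t·(G−U) with t = 8/3, so UQ:QG = 8/3:-5/3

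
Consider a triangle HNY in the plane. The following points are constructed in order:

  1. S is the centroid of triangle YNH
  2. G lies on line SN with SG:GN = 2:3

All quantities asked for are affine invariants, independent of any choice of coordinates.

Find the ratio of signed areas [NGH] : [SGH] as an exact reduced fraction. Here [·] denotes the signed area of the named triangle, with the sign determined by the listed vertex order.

[NGH]:[SGH] = -3/2

Work in coordinates with H = (0, 0), N = (1, 0), Y = (0, 1).
1. S is the centroid of triangle YNH ⇒ S = (1/3, 1/3)
2. G lies on line SN with SG:GN = 2:3 ⇒ G = (3/5, 1/5)
2·[NGH] = 1/5, 2·[SGH] = -2/15
[NGH]:[SGH] = 1/5:-2/15 = -3/2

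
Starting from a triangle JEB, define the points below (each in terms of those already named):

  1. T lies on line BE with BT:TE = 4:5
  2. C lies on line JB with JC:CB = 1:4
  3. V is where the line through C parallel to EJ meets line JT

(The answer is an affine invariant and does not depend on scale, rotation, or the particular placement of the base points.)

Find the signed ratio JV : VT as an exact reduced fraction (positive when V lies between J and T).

Assign J = (0, 0), E = (1, 0), B = (0, 1) — the answer is frame-independent, so this choice is without loss of generality.
1. T lies on line BE with BT:TE = 4:5 ⇒ T = (4/9, 5/9)
2. C lies on line JB with JC:CB = 1:4 ⇒ C = (0, 1/5)
3. V is where the line through C parallel to EJ meets line JT ⇒ V = (4/25, 1/5)
V = J + t·(T−J) with t = 9/25, so JV:VT = t:(1−t) = 9/25:16/25

JV:VT = 9/16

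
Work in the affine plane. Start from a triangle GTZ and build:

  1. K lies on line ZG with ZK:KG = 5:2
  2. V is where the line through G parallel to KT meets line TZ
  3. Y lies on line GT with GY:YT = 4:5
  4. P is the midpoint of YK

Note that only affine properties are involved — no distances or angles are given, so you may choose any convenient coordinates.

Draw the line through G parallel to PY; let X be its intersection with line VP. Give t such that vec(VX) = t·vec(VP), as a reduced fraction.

Assign G = (0, 0), T = (1, 0), Z = (0, 1) — the answer is frame-independent, so this choice is without loss of generality.
1. K lies on line ZG with ZK:KG = 5:2 ⇒ K = (0, 2/7)
2. V is where the line through G parallel to KT meets line TZ ⇒ V = (7/5, -2/5)
3. Y lies on line GT with GY:YT = 4:5 ⇒ Y = (4/9, 0)
4. P is the midpoint of YK ⇒ P = (2/9, 1/7)
through G parallel to PY: direction (2/9, -1/7); meets VP at X = (-182/135, 13/15)
X = V + t·(P−V) with t = 7/3

t = 7/3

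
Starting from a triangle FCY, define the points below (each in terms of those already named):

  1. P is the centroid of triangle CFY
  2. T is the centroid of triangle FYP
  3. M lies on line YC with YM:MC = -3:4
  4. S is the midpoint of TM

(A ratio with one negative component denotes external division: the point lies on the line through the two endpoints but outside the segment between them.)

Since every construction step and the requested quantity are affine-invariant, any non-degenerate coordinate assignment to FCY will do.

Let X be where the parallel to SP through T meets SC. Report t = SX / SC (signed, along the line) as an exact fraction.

t = -1/3

Set F = (0, 0), C = (1, 0), Y = (0, 1); any affine frame gives the same invariant.
1. P is the centroid of triangle CFY ⇒ P = (1/3, 1/3)
2. T is the centroid of triangle FYP ⇒ T = (1/9, 4/9)
3. M lies on line YC with YM:MC = -3:4 ⇒ M = (-3, 4)
4. S is the midpoint of TM ⇒ S = (-13/9, 20/9)
through T parallel to SP: direction (16/9, -17/9); meets SC at X = (-61/27, 80/27)
X = S + t·(C−S) with t = -1/3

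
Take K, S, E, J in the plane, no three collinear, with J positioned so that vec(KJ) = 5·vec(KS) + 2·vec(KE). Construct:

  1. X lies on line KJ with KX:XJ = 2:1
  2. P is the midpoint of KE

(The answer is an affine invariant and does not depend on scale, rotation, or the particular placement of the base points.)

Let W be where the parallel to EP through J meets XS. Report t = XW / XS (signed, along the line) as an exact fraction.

Assign K = (0, 0), S = (1, 0), E = (0, 1), J = (5, 2) — the answer is frame-independent, so this choice is without loss of generality.
1. X lies on line KJ with KX:XJ = 2:1 ⇒ X = (10/3, 4/3)
2. P is the midpoint of KE ⇒ P = (0, 1/2)
through J parallel to EP: direction (0, -1/2); meets XS at W = (5, 16/7)
W = X + t·(S−X) with t = -5/7

t = -5/7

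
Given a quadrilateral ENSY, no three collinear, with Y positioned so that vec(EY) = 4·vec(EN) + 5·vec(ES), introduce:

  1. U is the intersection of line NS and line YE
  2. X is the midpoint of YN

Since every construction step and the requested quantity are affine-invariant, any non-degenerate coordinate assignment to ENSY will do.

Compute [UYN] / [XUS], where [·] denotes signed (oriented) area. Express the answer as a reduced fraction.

[UYN]:[XUS] = 5/2

Assign E = (0, 0), N = (1, 0), S = (0, 1), Y = (4, 5) — the answer is frame-independent, so this choice is without loss of generality.
1. U is the intersection of line NS and line YE ⇒ U = (4/9, 5/9)
2. X is the midpoint of YN ⇒ X = (5/2, 5/2)
2·[UYN] = -40/9, 2·[XUS] = -16/9
[UYN]:[XUS] = -40/9:-16/9 = 5/2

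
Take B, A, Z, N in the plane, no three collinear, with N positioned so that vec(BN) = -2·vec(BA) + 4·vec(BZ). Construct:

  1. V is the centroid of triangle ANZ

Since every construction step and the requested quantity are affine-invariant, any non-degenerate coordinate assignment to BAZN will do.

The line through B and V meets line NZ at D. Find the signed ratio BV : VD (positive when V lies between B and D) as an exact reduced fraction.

Set B = (0, 0), A = (1, 0), Z = (0, 1), N = (-2, 4); any affine frame gives the same invariant.
1. V is the centroid of triangle ANZ ⇒ V = (-1/3, 5/3)
line BV meets NZ at D = (-2/7, 10/7)
V = B + t·(D−B) with t = 7/6, so BV:VD = 7/6:-1/6

BV:VD = -7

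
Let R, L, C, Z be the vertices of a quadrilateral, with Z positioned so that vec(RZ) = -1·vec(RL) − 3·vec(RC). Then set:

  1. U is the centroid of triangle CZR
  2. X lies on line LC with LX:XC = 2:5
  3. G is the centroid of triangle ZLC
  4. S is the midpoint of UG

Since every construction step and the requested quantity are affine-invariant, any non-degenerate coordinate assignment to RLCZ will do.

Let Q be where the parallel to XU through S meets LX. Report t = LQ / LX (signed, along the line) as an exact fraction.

Choose coordinates R = (0, 0), L = (1, 0), C = (0, 1), Z = (-1, -3).
1. U is the centroid of triangle CZR ⇒ U = (-1/3, -2/3)
2. X lies on line LC with LX:XC = 2:5 ⇒ X = (5/7, 2/7)
3. G is the centroid of triangle ZLC ⇒ G = (0, -2/3)
4. S is the midpoint of UG ⇒ S = (-1/6, -2/3)
through S parallel to XU: direction (-22/21, -20/21); meets LX at Q = (50/63, 13/63)
Q = L + t·(X−L) with t = 13/18

t = 13/18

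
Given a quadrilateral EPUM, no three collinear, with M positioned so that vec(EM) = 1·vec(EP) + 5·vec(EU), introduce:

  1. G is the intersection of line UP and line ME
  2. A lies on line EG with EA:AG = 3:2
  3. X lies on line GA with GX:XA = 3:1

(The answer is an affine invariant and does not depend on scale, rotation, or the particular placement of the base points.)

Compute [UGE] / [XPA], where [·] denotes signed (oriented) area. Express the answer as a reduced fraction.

[UGE]:[XPA] = 2

Assign E = (0, 0), P = (1, 0), U = (0, 1), M = (1, 5) — the answer is frame-independent, so this choice is without loss of generality.
1. G is the intersection of line UP and line ME ⇒ G = (1/6, 5/6)
2. A lies on line EG with EA:AG = 3:2 ⇒ A = (1/10, 1/2)
3. X lies on line GA with GX:XA = 3:1 ⇒ X = (7/60, 7/12)
2·[UGE] = -1/6, 2·[XPA] = -1/12
[UGE]:[XPA] = -1/6:-1/12 = 2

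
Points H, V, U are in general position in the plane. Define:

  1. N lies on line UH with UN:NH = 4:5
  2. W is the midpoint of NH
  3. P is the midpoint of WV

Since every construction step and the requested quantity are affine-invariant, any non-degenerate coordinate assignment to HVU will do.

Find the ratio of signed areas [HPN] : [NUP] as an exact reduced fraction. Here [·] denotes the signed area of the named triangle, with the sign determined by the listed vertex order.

Choose coordinates H = (0, 0), V = (1, 0), U = (0, 1).
1. N lies on line UH with UN:NH = 4:5 ⇒ N = (0, 5/9)
2. W is the midpoint of NH ⇒ W = (0, 5/18)
3. P is the midpoint of WV ⇒ P = (1/2, 5/36)
2·[HPN] = 5/18, 2·[NUP] = -2/9
[HPN]:[NUP] = 5/18:-2/9 = -5/4

[HPN]:[NUP] = -5/4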